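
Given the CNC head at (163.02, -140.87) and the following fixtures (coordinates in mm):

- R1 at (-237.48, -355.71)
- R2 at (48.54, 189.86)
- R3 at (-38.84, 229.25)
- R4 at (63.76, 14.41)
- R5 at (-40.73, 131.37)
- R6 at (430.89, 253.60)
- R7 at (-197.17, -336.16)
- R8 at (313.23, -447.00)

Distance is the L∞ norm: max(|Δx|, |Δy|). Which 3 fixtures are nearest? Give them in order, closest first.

Distances from (163.02, -140.87):
R1: max(|-400.50|, |-214.84|) = 400.50 mm
R2: max(|-114.48|, |330.73|) = 330.73 mm
R3: max(|-201.86|, |370.12|) = 370.12 mm
R4: max(|-99.26|, |155.28|) = 155.28 mm
R5: max(|-203.75|, |272.24|) = 272.24 mm
R6: max(|267.87|, |394.47|) = 394.47 mm
R7: max(|-360.19|, |-195.29|) = 360.19 mm
R8: max(|150.21|, |-306.13|) = 306.13 mm
Sorted: R4 (155.28 mm) < R5 (272.24 mm) < R8 (306.13 mm) < R2 (330.73 mm) < R7 (360.19 mm) < …

R4, R5, R8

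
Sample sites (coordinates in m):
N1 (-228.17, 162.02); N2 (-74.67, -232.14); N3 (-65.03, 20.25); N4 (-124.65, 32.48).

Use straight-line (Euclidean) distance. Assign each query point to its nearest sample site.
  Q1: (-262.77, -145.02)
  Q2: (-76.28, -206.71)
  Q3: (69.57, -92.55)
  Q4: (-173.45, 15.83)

Q1→N2; Q2→N2; Q3→N3; Q4→N4

Q1 at (-262.77, -145.02):
  N1: √((34.60)² + (307.04)²) = √(1197.1600 + 94273.5616) = 308.98 m
  N2: √((188.10)² + (-87.12)²) = √(35381.6100 + 7589.8944) = 207.30 m
  N3: √((197.74)² + (165.27)²) = √(39101.1076 + 27314.1729) = 257.71 m
  N4: √((138.12)² + (177.50)²) = √(19077.1344 + 31506.2500) = 224.91 m
  → nearest: N2 (207.30 m)
Q2 at (-76.28, -206.71):
  N1: √((-151.89)² + (368.73)²) = √(23070.5721 + 135961.8129) = 398.79 m
  N2: √((1.61)² + (-25.43)²) = √(2.5921 + 646.6849) = 25.48 m
  N3: √((11.25)² + (226.96)²) = √(126.5625 + 51510.8416) = 227.24 m
  N4: √((-48.37)² + (239.19)²) = √(2339.6569 + 57211.8561) = 244.03 m
  → nearest: N2 (25.48 m)
Q3 at (69.57, -92.55):
  N1: √((-297.74)² + (254.57)²) = √(88649.1076 + 64805.8849) = 391.73 m
  N2: √((-144.24)² + (-139.59)²) = √(20805.1776 + 19485.3681) = 200.73 m
  N3: √((-134.60)² + (112.80)²) = √(18117.1600 + 12723.8400) = 175.62 m
  N4: √((-194.22)² + (125.03)²) = √(37721.4084 + 15632.5009) = 230.98 m
  → nearest: N3 (175.62 m)
Q4 at (-173.45, 15.83):
  N1: √((-54.72)² + (146.19)²) = √(2994.2784 + 21371.5161) = 156.10 m
  N2: √((98.78)² + (-247.97)²) = √(9757.4884 + 61489.1209) = 266.92 m
  N3: √((108.42)² + (4.42)²) = √(11754.8964 + 19.5364) = 108.51 m
  N4: √((48.80)² + (16.65)²) = √(2381.4400 + 277.2225) = 51.56 m
  → nearest: N4 (51.56 m)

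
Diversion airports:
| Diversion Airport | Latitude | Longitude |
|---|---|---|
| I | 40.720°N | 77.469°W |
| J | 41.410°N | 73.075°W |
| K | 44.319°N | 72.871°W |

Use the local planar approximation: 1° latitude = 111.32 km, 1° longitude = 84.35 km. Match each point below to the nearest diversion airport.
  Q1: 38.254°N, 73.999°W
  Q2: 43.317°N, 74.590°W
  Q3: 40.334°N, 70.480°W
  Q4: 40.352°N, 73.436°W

Q1→J; Q2→K; Q3→J; Q4→J

Q1 at 38.254°N, 73.999°W:
  I: 401.284 km
  J: 359.867 km
  K: 681.827 km
  → nearest: J (359.867 km)
Q2 at 43.317°N, 74.590°W:
  I: 377.559 km
  J: 247.783 km
  K: 182.937 km
  → nearest: K (182.937 km)
Q3 at 40.334°N, 70.480°W:
  I: 591.086 km
  J: 249.518 km
  K: 487.304 km
  → nearest: J (249.518 km)
Q4 at 40.352°N, 73.436°W:
  I: 342.641 km
  J: 121.649 km
  K: 444.171 km
  → nearest: J (121.649 km)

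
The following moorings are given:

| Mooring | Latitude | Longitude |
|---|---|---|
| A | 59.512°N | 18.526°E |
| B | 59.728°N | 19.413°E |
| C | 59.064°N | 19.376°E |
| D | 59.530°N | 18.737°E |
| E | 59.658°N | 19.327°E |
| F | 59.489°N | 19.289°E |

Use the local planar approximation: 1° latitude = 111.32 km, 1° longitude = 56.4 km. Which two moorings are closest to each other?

Pairwise distances:
A–B: √((0.216·111.32)² + (0.887·56.4)²) = √(578.16780 + 2502.68072) = 55.505 km
A–C: √((-0.448·111.32)² + (0.850·56.4)²) = √(2487.15255 + 2298.24360) = 69.177 km
A–D: √((0.018·111.32)² + (0.211·56.4)²) = √(4.01505 + 141.61952) = 12.068 km
A–E: √((0.146·111.32)² + (0.801·56.4)²) = √(264.15091 + 2040.90712) = 48.011 km
A–F: √((-0.023·111.32)² + (0.763·56.4)²) = √(6.55544 + 1851.85630) = 43.109 km
B–C: √((-0.664·111.32)² + (-0.037·56.4)²) = √(5463.64602 + 4.35473) = 73.946 km
B–D: √((-0.198·111.32)² + (-0.676·56.4)²) = √(485.82155 + 1453.62238) = 44.039 km
B–E: √((-0.070·111.32)² + (-0.086·56.4)²) = √(60.72150 + 23.52638) = 9.179 km
B–F: √((-0.239·111.32)² + (-0.124·56.4)²) = √(707.85157 + 48.91044) = 27.509 km
C–D: √((0.466·111.32)² + (-0.639·56.4)²) = √(2691.02808 + 1298.85277) = 63.166 km
C–E: √((0.594·111.32)² + (-0.049·56.4)²) = √(4372.39396 + 7.63748) = 66.182 km
C–F: √((0.425·111.32)² + (-0.087·56.4)²) = √(2238.33072 + 24.07669) = 47.565 km
D–E: √((0.128·111.32)² + (0.590·56.4)²) = √(203.03286 + 1107.29218) = 36.198 km
D–F: √((-0.041·111.32)² + (0.552·56.4)²) = √(20.83119 + 969.25124) = 31.466 km
E–F: √((-0.169·111.32)² + (-0.038·56.4)²) = √(353.93198 + 4.59331) = 18.935 km
Closest pair: B–E at 9.179 km.

B and E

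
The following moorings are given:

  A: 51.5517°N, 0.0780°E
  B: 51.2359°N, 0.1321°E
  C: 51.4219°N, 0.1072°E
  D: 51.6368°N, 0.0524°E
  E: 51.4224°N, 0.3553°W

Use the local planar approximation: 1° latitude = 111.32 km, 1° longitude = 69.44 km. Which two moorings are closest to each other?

A and D

Pairwise distances:
A–B: 35.3550 km
A–C: 14.5909 km
A–D: 9.6387 km
A–E: 33.3540 km
B–C: 20.7776 km
B–D: 44.9700 km
B–E: 39.7053 km
C–D: 24.2234 km
C–E: 32.1160 km
D–E: 37.0288 km
Closest pair: A–D at 9.6387 km.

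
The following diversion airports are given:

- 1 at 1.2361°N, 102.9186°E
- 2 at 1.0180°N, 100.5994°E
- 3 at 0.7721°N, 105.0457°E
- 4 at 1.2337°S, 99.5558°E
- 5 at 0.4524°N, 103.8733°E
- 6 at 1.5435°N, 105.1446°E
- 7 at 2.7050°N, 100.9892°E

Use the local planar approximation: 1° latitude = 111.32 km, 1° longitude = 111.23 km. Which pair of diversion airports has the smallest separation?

3 and 6

Pairwise distances:
1–2: √((-0.2181·111.32)² + (-2.3192·111.23)²) = √(589.464597 + 66545.743108) = 259.1046 km
1–3: √((-0.4640·111.32)² + (2.1271·111.23)²) = √(2667.978690 + 55978.297983) = 242.1699 km
1–4: √((-2.4698·111.32)² + (-3.3628·111.23)²) = √(75590.978627 + 139909.096470) = 464.2199 km
1–5: √((-0.7837·111.32)² + (0.9547·111.23)²) = √(7611.076531 + 11276.588160) = 137.4324 km
1–6: √((0.3074·111.32)² + (2.2260·111.23)²) = √(1170.992522 + 61304.759700) = 249.9515 km
1–7: √((1.4689·111.32)² + (-1.9294·111.23)²) = √(26738.119318 + 46056.233982) = 269.8043 km
2–3: √((-0.2459·111.32)² + (4.4463·111.23)²) = √(749.313320 + 244591.521399) = 495.3189 km
2–4: √((-2.2517·111.32)² + (-1.0436·111.23)²) = √(62830.056603 + 13474.480037) = 276.2328 km
2–5: √((-0.5656·111.32)² + (3.2739·111.23)²) = √(3964.287991 + 132609.517320) = 369.5589 km
2–6: √((0.5255·111.32)² + (4.5452·111.23)²) = √(3422.093222 + 255593.538474) = 508.9358 km
2–7: √((1.6870·111.32)² + (0.3898·111.23)²) = √(35267.653114 + 1879.868817) = 192.7369 km
3–4: √((-2.0058·111.32)² + (-5.4899·111.23)²) = √(49856.484175 + 372883.135561) = 650.1843 km
3–5: √((-0.3197·111.32)² + (-1.1724·111.23)²) = √(1266.577206 + 17005.738398) = 135.1751 km
3–6: √((0.7714·111.32)² + (0.0989·111.23)²) = √(7374.042977 + 121.014234) = 86.5740 km
3–7: √((1.9329·111.32)² + (-4.0565·111.23)²) = √(46298.313086 + 203585.496308) = 499.8838 km
4–5: √((1.6861·111.32)² + (4.3175·111.23)²) = √(35230.033172 + 230626.159472) = 515.6124 km
4–6: √((2.7772·111.32)² + (5.5888·111.23)²) = √(95578.609606 + 386439.054660) = 694.2749 km
4–7: √((3.9387·111.32)² + (1.4334·111.23)²) = √(192243.737597 + 25420.183117) = 466.5447 km
5–6: √((1.0911·111.32)² + (1.2713·111.23)²) = √(14752.835737 + 19995.854522) = 186.4100 km
5–7: √((2.2526·111.32)² + (-2.8841·111.23)²) = √(62880.292737 + 102911.641031) = 407.1756 km
6–7: √((1.1615·111.32)² + (-4.1554·111.23)²) = √(16718.019351 + 213633.593291) = 479.9496 km
Closest pair: 3–6 at 86.5740 km.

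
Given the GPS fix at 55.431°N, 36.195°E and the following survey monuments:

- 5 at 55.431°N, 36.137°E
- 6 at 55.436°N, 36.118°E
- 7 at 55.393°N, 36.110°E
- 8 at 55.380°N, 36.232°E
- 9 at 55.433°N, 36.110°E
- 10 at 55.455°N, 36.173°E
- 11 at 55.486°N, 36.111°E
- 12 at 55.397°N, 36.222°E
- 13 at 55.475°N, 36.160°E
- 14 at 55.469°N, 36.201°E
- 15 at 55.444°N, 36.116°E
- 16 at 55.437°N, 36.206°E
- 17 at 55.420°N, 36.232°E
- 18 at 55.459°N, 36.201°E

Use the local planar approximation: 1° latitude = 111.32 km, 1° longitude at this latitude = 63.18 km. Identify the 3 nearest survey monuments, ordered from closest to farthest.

16, 17, 10

Distances from 55.431°N, 36.195°E:
5: 3.664 km
6: 4.897 km
7: 6.836 km
8: 6.140 km
9: 5.375 km
10: 3.012 km
11: 8.103 km
12: 4.152 km
13: 5.374 km
14: 4.247 km
15: 5.197 km
16: 0.964 km
17: 2.639 km
18: 3.140 km
Sorted: 16 (0.964 km) < 17 (2.639 km) < 10 (3.012 km) < 18 (3.140 km) < 5 (3.664 km) < …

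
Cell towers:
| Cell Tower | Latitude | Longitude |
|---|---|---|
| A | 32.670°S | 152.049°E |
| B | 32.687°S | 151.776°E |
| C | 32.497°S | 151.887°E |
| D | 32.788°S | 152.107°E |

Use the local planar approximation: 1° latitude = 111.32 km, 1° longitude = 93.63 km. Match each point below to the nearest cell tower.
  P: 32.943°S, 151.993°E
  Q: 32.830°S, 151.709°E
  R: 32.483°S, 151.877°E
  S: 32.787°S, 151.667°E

P→D; Q→B; R→C; S→B

P at 32.943°S, 151.993°E:
  A: 30.839 km
  B: 34.999 km
  C: 50.631 km
  D: 20.289 km
  → nearest: D (20.289 km)
Q at 32.830°S, 151.709°E:
  A: 36.478 km
  B: 17.110 km
  C: 40.644 km
  D: 37.557 km
  → nearest: B (17.110 km)
R at 32.483°S, 151.877°E:
  A: 26.319 km
  B: 24.600 km
  C: 1.818 km
  D: 40.206 km
  → nearest: C (1.818 km)
S at 32.787°S, 151.667°E:
  A: 38.064 km
  B: 15.102 km
  C: 38.295 km
  D: 41.197 km
  → nearest: B (15.102 km)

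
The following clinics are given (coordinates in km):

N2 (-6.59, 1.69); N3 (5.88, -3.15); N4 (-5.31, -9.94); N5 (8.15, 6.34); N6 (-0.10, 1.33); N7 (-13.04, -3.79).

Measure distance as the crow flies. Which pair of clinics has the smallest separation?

Pairwise distances:
N2–N3: 13.38 km
N2–N4: 11.70 km
N2–N5: 15.46 km
N2–N6: 6.50 km
N2–N7: 8.46 km
N3–N4: 13.09 km
N3–N5: 9.76 km
N3–N6: 7.47 km
N3–N7: 18.93 km
N4–N5: 21.12 km
N4–N6: 12.42 km
N4–N7: 9.88 km
N5–N6: 9.65 km
N5–N7: 23.49 km
N6–N7: 13.92 km
Closest pair: N2–N6 at 6.50 km.

N2 and N6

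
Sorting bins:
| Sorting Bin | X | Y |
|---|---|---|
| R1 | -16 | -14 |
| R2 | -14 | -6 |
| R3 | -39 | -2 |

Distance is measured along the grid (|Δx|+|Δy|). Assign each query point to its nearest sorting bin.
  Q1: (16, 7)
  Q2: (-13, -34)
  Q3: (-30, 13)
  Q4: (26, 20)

Q1→R2; Q2→R1; Q3→R3; Q4→R2

Q1 at (16, 7):
  R1: |-32| + |-21| = 32 + 21 = 53
  R2: |-30| + |-13| = 30 + 13 = 43
  R3: |-55| + |-9| = 55 + 9 = 64
  → nearest: R2 (43)
Q2 at (-13, -34):
  R1: |-3| + |20| = 3 + 20 = 23
  R2: |-1| + |28| = 1 + 28 = 29
  R3: |-26| + |32| = 26 + 32 = 58
  → nearest: R1 (23)
Q3 at (-30, 13):
  R1: |14| + |-27| = 14 + 27 = 41
  R2: |16| + |-19| = 16 + 19 = 35
  R3: |-9| + |-15| = 9 + 15 = 24
  → nearest: R3 (24)
Q4 at (26, 20):
  R1: |-42| + |-34| = 42 + 34 = 76
  R2: |-40| + |-26| = 40 + 26 = 66
  R3: |-65| + |-22| = 65 + 22 = 87
  → nearest: R2 (66)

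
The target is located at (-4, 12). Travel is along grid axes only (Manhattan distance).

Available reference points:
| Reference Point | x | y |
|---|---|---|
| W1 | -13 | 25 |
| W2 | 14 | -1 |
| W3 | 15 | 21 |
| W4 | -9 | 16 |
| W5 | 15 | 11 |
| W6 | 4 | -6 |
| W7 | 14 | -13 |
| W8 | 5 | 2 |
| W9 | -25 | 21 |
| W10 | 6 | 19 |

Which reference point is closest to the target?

Distances from (-4, 12):
W1: |-9| + |13| = 9 + 13 = 22
W2: |18| + |-13| = 18 + 13 = 31
W3: |19| + |9| = 19 + 9 = 28
W4: |-5| + |4| = 5 + 4 = 9
W5: |19| + |-1| = 19 + 1 = 20
W6: |8| + |-18| = 8 + 18 = 26
W7: |18| + |-25| = 18 + 25 = 43
W8: |9| + |-10| = 9 + 10 = 19
W9: |-21| + |9| = 21 + 9 = 30
W10: |10| + |7| = 10 + 7 = 17
Minimum: W4 at 9.

W4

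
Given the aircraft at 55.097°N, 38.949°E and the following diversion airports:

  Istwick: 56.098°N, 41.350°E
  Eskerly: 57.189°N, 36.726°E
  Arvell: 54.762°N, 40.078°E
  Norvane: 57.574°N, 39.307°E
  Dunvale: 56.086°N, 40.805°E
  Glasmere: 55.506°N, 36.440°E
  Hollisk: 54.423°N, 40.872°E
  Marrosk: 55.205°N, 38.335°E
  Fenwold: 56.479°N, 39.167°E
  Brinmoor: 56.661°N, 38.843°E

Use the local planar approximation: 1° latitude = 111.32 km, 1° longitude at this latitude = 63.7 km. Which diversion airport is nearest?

Distances from 55.097°N, 38.949°E:
Istwick: 189.232 km
Eskerly: 272.554 km
Arvell: 81.011 km
Norvane: 276.681 km
Dunvale: 161.551 km
Glasmere: 166.182 km
Hollisk: 143.647 km
Marrosk: 40.918 km
Fenwold: 154.470 km
Brinmoor: 174.235 km
Minimum: Marrosk at 40.918 km.

Marrosk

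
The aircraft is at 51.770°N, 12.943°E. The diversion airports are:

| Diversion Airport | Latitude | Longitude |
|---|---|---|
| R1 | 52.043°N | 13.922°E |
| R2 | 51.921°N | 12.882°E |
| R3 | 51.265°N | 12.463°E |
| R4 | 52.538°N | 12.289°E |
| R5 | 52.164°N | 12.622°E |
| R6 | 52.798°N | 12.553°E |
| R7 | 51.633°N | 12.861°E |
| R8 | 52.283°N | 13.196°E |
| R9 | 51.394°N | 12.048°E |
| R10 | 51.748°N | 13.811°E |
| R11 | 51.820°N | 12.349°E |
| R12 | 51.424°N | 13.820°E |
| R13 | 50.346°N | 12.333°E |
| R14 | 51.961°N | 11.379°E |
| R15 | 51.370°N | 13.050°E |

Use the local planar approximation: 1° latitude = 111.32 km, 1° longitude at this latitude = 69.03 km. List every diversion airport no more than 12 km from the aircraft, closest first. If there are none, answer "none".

Distances from 51.770°N, 12.943°E:
R1: √((0.273·111.32)² + (0.979·69.03)²) = √(923.57398 + 4567.10641) = 74.099 km
R2: √((0.151·111.32)² + (-0.061·69.03)²) = √(282.55324 + 17.73109) = 17.329 km
R3: √((-0.505·111.32)² + (-0.480·69.03)²) = √(3160.30612 + 1097.88846) = 65.255 km
R4: √((0.768·111.32)² + (-0.654·69.03)²) = √(7309.18300 + 2038.12701) = 96.681 km
R5: √((0.394·111.32)² + (-0.321·69.03)²) = √(1923.70662 + 491.00488) = 49.140 km
R6: √((1.028·111.32)² + (-0.390·69.03)²) = √(13095.81781 + 724.77793) = 117.561 km
R7: √((-0.137·111.32)² + (-0.082·69.03)²) = √(232.58812 + 32.04081) = 16.267 km
R8: √((0.513·111.32)² + (0.253·69.03)²) = √(3261.22772 + 305.01190) = 59.718 km
R9: √((-0.376·111.32)² + (-0.895·69.03)²) = √(1751.95152 + 3816.99699) = 74.625 km
R10: √((-0.022·111.32)² + (0.868·69.03)²) = √(5.99780 + 3590.17152) = 59.968 km
R11: √((0.050·111.32)² + (-0.594·69.03)²) = √(30.98036 + 1681.31325) = 41.380 km
R12: √((-0.346·111.32)² + (0.877·69.03)²) = √(1483.53772 + 3665.00806) = 71.753 km
R13: √((-1.424·111.32)² + (-0.610·69.03)²) = √(25128.48895 + 1773.10893) = 164.017 km
R14: √((0.191·111.32)² + (-1.564·69.03)²) = √(452.07775 + 11655.99209) = 110.037 km
R15: √((-0.400·111.32)² + (0.107·69.03)²) = √(1982.74278 + 54.55610) = 45.136 km
Threshold 12 km: none within range.

none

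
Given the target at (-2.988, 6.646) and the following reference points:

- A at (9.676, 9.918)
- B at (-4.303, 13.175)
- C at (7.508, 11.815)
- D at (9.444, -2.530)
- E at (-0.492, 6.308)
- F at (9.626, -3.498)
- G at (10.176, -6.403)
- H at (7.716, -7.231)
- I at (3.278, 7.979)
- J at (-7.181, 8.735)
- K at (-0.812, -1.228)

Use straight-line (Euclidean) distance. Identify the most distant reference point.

Distances from (-2.988, 6.646):
A: 13.080
B: 6.660
C: 11.700
D: 15.452
E: 2.519
F: 16.187
G: 18.536
H: 17.526
I: 6.406
J: 4.685
K: 8.169
Maximum: G at 18.536.

G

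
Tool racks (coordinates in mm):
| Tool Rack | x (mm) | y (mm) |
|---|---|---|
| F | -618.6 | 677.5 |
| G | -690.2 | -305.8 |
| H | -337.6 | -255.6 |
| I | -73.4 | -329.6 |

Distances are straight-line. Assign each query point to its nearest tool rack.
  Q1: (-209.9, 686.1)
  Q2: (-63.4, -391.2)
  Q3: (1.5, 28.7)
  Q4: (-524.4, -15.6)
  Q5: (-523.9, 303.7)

Q1 at (-209.9, 686.1):
  F: √((-408.7)² + (-8.6)²) = √(167035.690 + 73.960) = 408.8 mm
  G: √((-480.3)² + (-991.9)²) = √(230688.090 + 983865.610) = 1102.1 mm
  H: √((-127.7)² + (-941.7)²) = √(16307.290 + 886798.890) = 950.3 mm
  I: √((136.5)² + (-1015.7)²) = √(18632.250 + 1031646.490) = 1024.8 mm
  → nearest: F (408.8 mm)
Q2 at (-63.4, -391.2):
  F: √((-555.2)² + (1068.7)²) = √(308247.040 + 1142119.690) = 1204.3 mm
  G: √((-626.8)² + (85.4)²) = √(392878.240 + 7293.160) = 632.6 mm
  H: √((-274.2)² + (135.6)²) = √(75185.640 + 18387.360) = 305.9 mm
  I: √((-10.0)² + (61.6)²) = √(100.000 + 3794.560) = 62.4 mm
  → nearest: I (62.4 mm)
Q3 at (1.5, 28.7):
  F: √((-620.1)² + (648.8)²) = √(384524.010 + 420941.440) = 897.5 mm
  G: √((-691.7)² + (-334.5)²) = √(478448.890 + 111890.250) = 768.3 mm
  H: √((-339.1)² + (-284.3)²) = √(114988.810 + 80826.490) = 442.5 mm
  I: √((-74.9)² + (-358.3)²) = √(5610.010 + 128378.890) = 366.0 mm
  → nearest: I (366.0 mm)
Q4 at (-524.4, -15.6):
  F: √((-94.2)² + (693.1)²) = √(8873.640 + 480387.610) = 699.5 mm
  G: √((-165.8)² + (-290.2)²) = √(27489.640 + 84216.040) = 334.2 mm
  H: √((186.8)² + (-240.0)²) = √(34894.240 + 57600.000) = 304.1 mm
  I: √((451.0)² + (-314.0)²) = √(203401.000 + 98596.000) = 549.5 mm
  → nearest: H (304.1 mm)
Q5 at (-523.9, 303.7):
  F: √((-94.7)² + (373.8)²) = √(8968.090 + 139726.440) = 385.6 mm
  G: √((-166.3)² + (-609.5)²) = √(27655.690 + 371490.250) = 631.8 mm
  H: √((186.3)² + (-559.3)²) = √(34707.690 + 312816.490) = 589.5 mm
  I: √((450.5)² + (-633.3)²) = √(202950.250 + 401068.890) = 777.2 mm
  → nearest: F (385.6 mm)

Q1→F; Q2→I; Q3→I; Q4→H; Q5→F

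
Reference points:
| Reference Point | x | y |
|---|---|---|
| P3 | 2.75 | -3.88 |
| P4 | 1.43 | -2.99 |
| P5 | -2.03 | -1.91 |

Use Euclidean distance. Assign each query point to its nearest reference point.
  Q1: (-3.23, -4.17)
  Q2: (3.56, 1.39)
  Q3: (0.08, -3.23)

Q1→P5; Q2→P4; Q3→P4

Q1 at (-3.23, -4.17):
  P3: √((5.98)² + (0.29)²) = √(35.7604 + 0.0841) = 5.99
  P4: √((4.66)² + (1.18)²) = √(21.7156 + 1.3924) = 4.81
  P5: √((1.20)² + (2.26)²) = √(1.4400 + 5.1076) = 2.56
  → nearest: P5 (2.56)
Q2 at (3.56, 1.39):
  P3: √((-0.81)² + (-5.27)²) = √(0.6561 + 27.7729) = 5.33
  P4: √((-2.13)² + (-4.38)²) = √(4.5369 + 19.1844) = 4.87
  P5: √((-5.59)² + (-3.30)²) = √(31.2481 + 10.8900) = 6.49
  → nearest: P4 (4.87)
Q3 at (0.08, -3.23):
  P3: √((2.67)² + (-0.65)²) = √(7.1289 + 0.4225) = 2.75
  P4: √((1.35)² + (0.24)²) = √(1.8225 + 0.0576) = 1.37
  P5: √((-2.11)² + (1.32)²) = √(4.4521 + 1.7424) = 2.49
  → nearest: P4 (1.37)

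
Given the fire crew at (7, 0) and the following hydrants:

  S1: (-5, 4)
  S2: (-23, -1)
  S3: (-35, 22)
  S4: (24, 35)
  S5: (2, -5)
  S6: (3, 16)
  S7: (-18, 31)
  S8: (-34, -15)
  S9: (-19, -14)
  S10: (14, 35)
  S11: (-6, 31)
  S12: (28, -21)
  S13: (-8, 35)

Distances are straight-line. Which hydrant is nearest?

S5

Distances from (7, 0):
S1: 12.6
S2: 30.0
S3: 47.4
S4: 38.9
S5: 7.1
S6: 16.5
S7: 39.8
S8: 43.7
S9: 29.5
S10: 35.7
S11: 33.6
S12: 29.7
S13: 38.1
Minimum: S5 at 7.1.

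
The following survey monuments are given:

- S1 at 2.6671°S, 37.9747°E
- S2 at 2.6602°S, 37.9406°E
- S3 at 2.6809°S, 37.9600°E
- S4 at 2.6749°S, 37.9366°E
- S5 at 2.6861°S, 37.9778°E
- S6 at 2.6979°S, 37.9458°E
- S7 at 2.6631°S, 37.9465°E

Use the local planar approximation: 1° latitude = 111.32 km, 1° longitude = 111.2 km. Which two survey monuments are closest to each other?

S2 and S7

Pairwise distances:
S1–S2: 3.8689 km
S1–S3: 2.2432 km
S1–S4: 4.3248 km
S1–S5: 2.1430 km
S1–S6: 4.6993 km
S1–S7: 3.1673 km
S2–S3: 3.1565 km
S2–S4: 1.6958 km
S2–S5: 5.0423 km
S2–S6: 4.2364 km
S2–S7: 0.7312 km
S3–S4: 2.6864 km
S3–S5: 2.0623 km
S3–S6: 2.4647 km
S3–S7: 2.4859 km
S4–S5: 4.7481 km
S4–S6: 2.7572 km
S4–S7: 1.7139 km
S5–S6: 3.7931 km
S5–S7: 4.3208 km
S6–S7: 3.8747 km
Closest pair: S2–S7 at 0.7312 km.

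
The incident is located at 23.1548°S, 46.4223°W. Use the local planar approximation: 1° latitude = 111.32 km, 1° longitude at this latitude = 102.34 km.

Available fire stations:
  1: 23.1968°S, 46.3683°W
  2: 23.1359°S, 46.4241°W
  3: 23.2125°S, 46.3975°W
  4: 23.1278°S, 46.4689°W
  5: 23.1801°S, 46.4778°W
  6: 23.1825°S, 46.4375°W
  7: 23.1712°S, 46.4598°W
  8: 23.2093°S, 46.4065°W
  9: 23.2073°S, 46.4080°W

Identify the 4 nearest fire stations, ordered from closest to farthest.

2, 6, 7, 4

Distances from 23.1548°S, 46.4223°W:
1: √((-0.0420·111.32)² + (0.0540·102.34)²) = √(21.859739 + 30.540655) = 7.2388 km
2: √((0.0189·111.32)² + (-0.0018·102.34)²) = √(4.426597 + 0.033934) = 2.1120 km
3: √((-0.0577·111.32)² + (0.0248·102.34)²) = √(41.257036 + 6.441606) = 6.9064 km
4: √((0.0270·111.32)² + (-0.0466·102.34)²) = √(9.033872 + 22.743781) = 5.6372 km
5: √((-0.0253·111.32)² + (-0.0555·102.34)²) = √(7.932086 + 32.260923) = 6.3398 km
6: √((-0.0277·111.32)² + (-0.0152·102.34)²) = √(9.508367 + 2.419792) = 3.4537 km
7: √((-0.0164·111.32)² + (-0.0375·102.34)²) = √(3.332991 + 14.728325) = 4.2499 km
8: √((-0.0545·111.32)² + (0.0158·102.34)²) = √(36.807761 + 2.614598) = 6.2787 km
9: √((-0.0525·111.32)² + (0.0143·102.34)²) = √(34.155842 + 2.141721) = 6.0247 km
Sorted: 2 (2.1120 km) < 6 (3.4537 km) < 7 (4.2499 km) < 4 (5.6372 km) < 9 (6.0247 km) < 8 (6.2787 km) < …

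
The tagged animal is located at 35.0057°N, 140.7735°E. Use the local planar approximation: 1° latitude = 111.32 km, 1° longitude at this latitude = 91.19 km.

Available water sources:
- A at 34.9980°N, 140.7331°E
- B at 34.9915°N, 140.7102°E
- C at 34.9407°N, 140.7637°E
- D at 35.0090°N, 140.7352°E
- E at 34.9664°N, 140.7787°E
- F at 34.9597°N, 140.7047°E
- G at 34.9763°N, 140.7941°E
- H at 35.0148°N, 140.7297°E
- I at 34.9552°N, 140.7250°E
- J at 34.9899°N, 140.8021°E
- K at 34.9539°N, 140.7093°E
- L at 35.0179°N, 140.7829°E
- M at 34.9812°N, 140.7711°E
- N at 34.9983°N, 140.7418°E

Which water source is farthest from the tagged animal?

Distances from 35.0057°N, 140.7735°E:
A: 3.7825 km
B: 5.9849 km
C: 7.2908 km
D: 3.5118 km
E: 4.4005 km
F: 8.0983 km
G: 3.7736 km
H: 4.1206 km
I: 7.1529 km
J: 3.1457 km
K: 8.2174 km
L: 1.6060 km
M: 2.7361 km
N: 3.0058 km
Maximum: K at 8.2174 km.

K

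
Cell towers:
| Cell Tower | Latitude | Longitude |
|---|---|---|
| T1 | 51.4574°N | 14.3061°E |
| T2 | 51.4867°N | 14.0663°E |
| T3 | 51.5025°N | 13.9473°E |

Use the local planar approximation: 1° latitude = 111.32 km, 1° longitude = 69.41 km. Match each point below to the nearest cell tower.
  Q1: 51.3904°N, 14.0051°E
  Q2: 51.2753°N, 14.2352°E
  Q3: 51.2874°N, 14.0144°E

Q1→T2; Q2→T1; Q3→T2

Q1 at 51.3904°N, 14.0051°E:
  T1: 22.1838 km
  T2: 11.5311 km
  T3: 13.1080 km
  → nearest: T2 (11.5311 km)
Q2 at 51.2753°N, 14.2352°E:
  T1: 20.8602 km
  T2: 26.2915 km
  T3: 32.2336 km
  → nearest: T1 (20.8602 km)
Q3 at 51.2874°N, 14.0144°E:
  T1: 27.7141 km
  T2: 22.4766 km
  T3: 24.3937 km
  → nearest: T2 (22.4766 km)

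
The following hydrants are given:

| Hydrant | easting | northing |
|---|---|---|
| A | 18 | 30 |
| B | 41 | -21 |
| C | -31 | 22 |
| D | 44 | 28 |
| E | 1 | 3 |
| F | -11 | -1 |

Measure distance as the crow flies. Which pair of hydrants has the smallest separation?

E and F

Pairwise distances:
A–B: 55.9
A–C: 49.6
A–D: 26.1
A–E: 31.9
A–F: 42.4
B–C: 83.9
B–D: 49.1
B–E: 46.6
B–F: 55.7
C–D: 75.2
C–E: 37.2
C–F: 30.5
D–E: 49.7
D–F: 62.2
E–F: 12.6
Closest pair: E–F at 12.6.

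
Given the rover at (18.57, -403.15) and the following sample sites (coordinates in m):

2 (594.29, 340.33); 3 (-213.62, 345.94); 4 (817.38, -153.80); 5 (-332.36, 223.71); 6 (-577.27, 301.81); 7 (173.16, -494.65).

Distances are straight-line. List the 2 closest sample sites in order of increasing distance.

7, 5

Distances from (18.57, -403.15):
2: √((575.72)² + (743.48)²) = √(331453.5184 + 552762.5104) = 940.33 m
3: √((-232.19)² + (749.09)²) = √(53912.1961 + 561135.8281) = 784.25 m
4: √((798.81)² + (249.35)²) = √(638097.4161 + 62175.4225) = 836.82 m
5: √((-350.93)² + (626.86)²) = √(123151.8649 + 392953.4596) = 718.40 m
6: √((-595.84)² + (704.96)²) = √(355025.3056 + 496968.6016) = 923.04 m
7: √((154.59)² + (-91.50)²) = √(23898.0681 + 8372.2500) = 179.64 m
Sorted: 7 (179.64 m) < 5 (718.40 m) < 3 (784.25 m) < 4 (836.82 m) < …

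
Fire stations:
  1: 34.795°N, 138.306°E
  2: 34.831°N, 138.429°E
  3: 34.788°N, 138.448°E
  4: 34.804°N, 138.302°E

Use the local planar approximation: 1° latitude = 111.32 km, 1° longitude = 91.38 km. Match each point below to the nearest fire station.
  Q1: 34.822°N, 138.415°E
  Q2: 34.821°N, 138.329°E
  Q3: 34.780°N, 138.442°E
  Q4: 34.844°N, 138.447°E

Q1 at 34.822°N, 138.415°E:
  1: 10.404 km
  2: 1.625 km
  3: 4.839 km
  4: 10.519 km
  → nearest: 2 (1.625 km)
Q2 at 34.821°N, 138.329°E:
  1: 3.577 km
  2: 9.206 km
  3: 11.478 km
  4: 3.109 km
  → nearest: 4 (3.109 km)
Q3 at 34.780°N, 138.442°E:
  1: 12.539 km
  2: 5.800 km
  3: 1.046 km
  4: 13.069 km
  → nearest: 3 (1.046 km)
Q4 at 34.844°N, 138.447°E:
  1: 13.992 km
  2: 2.191 km
  3: 6.235 km
  4: 13.978 km
  → nearest: 2 (2.191 km)

Q1→2; Q2→4; Q3→3; Q4→2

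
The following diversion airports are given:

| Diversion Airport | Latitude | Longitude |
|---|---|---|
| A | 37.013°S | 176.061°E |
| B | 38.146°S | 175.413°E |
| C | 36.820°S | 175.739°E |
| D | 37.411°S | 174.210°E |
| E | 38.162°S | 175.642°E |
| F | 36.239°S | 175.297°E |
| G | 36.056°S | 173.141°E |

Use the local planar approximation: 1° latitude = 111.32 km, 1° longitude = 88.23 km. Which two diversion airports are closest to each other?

B and E

Pairwise distances:
A–B: 138.479 km
A–C: 35.619 km
A–D: 169.217 km
A–E: 133.142 km
A–F: 109.397 km
A–G: 278.789 km
B–C: 150.387 km
B–D: 134.016 km
B–E: 20.283 km
B–F: 212.534 km
B–G: 307.105 km
C–D: 150.091 km
C–E: 149.636 km
C–F: 75.524 km
C–G: 244.491 km
D–E: 151.500 km
D–F: 161.925 km
D–G: 177.899 km
E–F: 216.222 km
E–G: 321.954 km
F–G: 191.312 km
Closest pair: B–E at 20.283 km.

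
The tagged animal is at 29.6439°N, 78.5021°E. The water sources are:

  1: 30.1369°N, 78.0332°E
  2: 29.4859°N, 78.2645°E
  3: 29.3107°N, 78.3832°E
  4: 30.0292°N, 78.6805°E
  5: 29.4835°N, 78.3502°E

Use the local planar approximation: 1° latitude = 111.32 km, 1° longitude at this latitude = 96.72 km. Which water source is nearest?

Distances from 29.6439°N, 78.5021°E:
1: √((0.4930·111.32)² + (-0.4689·96.72)²) = √(3011.897818 + 2056.804630) = 71.1948 km
2: √((-0.1580·111.32)² + (-0.2376·96.72)²) = √(309.357443 + 528.111286) = 28.9391 km
3: √((-0.3332·111.32)² + (-0.1189·96.72)²) = √(1375.803408 + 132.250184) = 38.8337 km
4: √((0.3853·111.32)² + (0.1784·96.72)²) = √(1839.689007 + 297.729780) = 46.2322 km
5: √((-0.1604·111.32)² + (-0.1519·96.72)²) = √(318.827022 + 215.848047) = 23.1230 km
Minimum: 5 at 23.1230 km.

5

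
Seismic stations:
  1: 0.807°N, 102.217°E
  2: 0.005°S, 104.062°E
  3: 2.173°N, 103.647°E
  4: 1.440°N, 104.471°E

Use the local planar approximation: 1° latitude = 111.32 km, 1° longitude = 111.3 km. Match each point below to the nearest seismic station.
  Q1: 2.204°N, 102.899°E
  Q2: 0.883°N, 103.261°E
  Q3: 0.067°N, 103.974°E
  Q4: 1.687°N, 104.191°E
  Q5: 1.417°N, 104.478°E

Q1→3; Q2→1; Q3→2; Q4→4; Q5→4

Q1 at 2.204°N, 102.899°E:
  1: √((-1.397·111.32)² + (-0.682·111.3)²) = √(24184.61664 + 5761.81192) = 173.050 km
  2: √((-2.209·111.32)² + (1.163·111.3)²) = √(60469.70182 + 16755.20548) = 277.894 km
  3: √((-0.031·111.32)² + (0.748·111.3)²) = √(11.90885 + 6930.96211) = 83.324 km
  4: √((-0.764·111.32)² + (1.572·111.3)²) = √(7233.24395 + 30612.26132) = 194.539 km
  → nearest: 3 (83.324 km)
Q2 at 0.883°N, 103.261°E:
  1: √((-0.076·111.32)² + (-1.044·111.3)²) = √(71.57701 + 13501.78929) = 116.505 km
  2: √((-0.888·111.32)² + (0.801·111.3)²) = √(9771.74954 + 7947.95429) = 133.115 km
  3: √((1.290·111.32)² + (0.386·111.3)²) = √(20621.76417 + 1845.71626) = 149.892 km
  4: √((0.557·111.32)² + (1.210·111.3)²) = √(3844.64979 + 18136.81693) = 148.261 km
  → nearest: 1 (116.505 km)
Q3 at 0.067°N, 103.974°E:
  1: √((0.740·111.32)² + (-1.757·111.3)²) = √(6785.93718 + 38241.40603) = 212.196 km
  2: √((-0.072·111.32)² + (0.088·111.3)²) = √(64.24087 + 95.93027) = 12.656 km
  3: √((2.106·111.32)² + (-0.327·111.3)²) = √(54962.07609 + 1324.60330) = 237.248 km
  4: √((1.373·111.32)² + (0.497·111.3)²) = √(23360.78701 + 3059.87092) = 162.544 km
  → nearest: 2 (12.656 km)
Q4 at 1.687°N, 104.191°E:
  1: √((-0.880·111.32)² + (-1.974·111.3)²) = √(9596.47507 + 48270.81432) = 240.556 km
  2: √((-1.692·111.32)² + (-0.129·111.3)²) = √(35477.01836 + 206.14355) = 188.900 km
  3: √((0.486·111.32)² + (-0.544·111.3)²) = √(2926.97447 + 3665.96343) = 81.197 km
  4: √((-0.247·111.32)² + (0.280·111.3)²) = √(756.03222 + 971.19490) = 41.560 km
  → nearest: 4 (41.560 km)
Q5 at 1.417°N, 104.478°E:
  1: √((-0.610·111.32)² + (-2.261·111.3)²) = √(4611.11619 + 63327.37019) = 260.650 km
  2: √((-1.422·111.32)² + (-0.416·111.3)²) = √(25057.95287 + 2143.76408) = 164.929 km
  3: √((0.756·111.32)² + (-0.831·111.3)²) = √(7082.55550 + 8554.45559) = 125.048 km
  4: √((0.023·111.32)² + (-0.007·111.3)²) = √(6.55544 + 0.60700) = 2.676 km
  → nearest: 4 (2.676 km)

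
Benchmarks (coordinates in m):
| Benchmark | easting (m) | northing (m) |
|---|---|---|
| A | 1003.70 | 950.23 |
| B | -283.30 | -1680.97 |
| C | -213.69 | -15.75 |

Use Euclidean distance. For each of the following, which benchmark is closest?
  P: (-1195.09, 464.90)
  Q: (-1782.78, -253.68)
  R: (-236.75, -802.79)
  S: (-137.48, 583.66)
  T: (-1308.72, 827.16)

P at (-1195.09, 464.90):
  A: 2251.72 m
  B: 2331.55 m
  C: 1092.78 m
  → nearest: C (1092.78 m)
Q at (-1782.78, -253.68):
  A: 3035.44 m
  B: 2070.17 m
  C: 1587.03 m
  → nearest: C (1587.03 m)
R at (-236.75, -802.79):
  A: 2147.51 m
  B: 879.41 m
  C: 787.38 m
  → nearest: C (787.38 m)
S at (-137.48, 583.66):
  A: 1198.61 m
  B: 2269.32 m
  C: 604.24 m
  → nearest: C (604.24 m)
T at (-1308.72, 827.16):
  A: 2315.69 m
  B: 2709.65 m
  C: 1381.88 m
  → nearest: C (1381.88 m)

P→C; Q→C; R→C; S→C; T→C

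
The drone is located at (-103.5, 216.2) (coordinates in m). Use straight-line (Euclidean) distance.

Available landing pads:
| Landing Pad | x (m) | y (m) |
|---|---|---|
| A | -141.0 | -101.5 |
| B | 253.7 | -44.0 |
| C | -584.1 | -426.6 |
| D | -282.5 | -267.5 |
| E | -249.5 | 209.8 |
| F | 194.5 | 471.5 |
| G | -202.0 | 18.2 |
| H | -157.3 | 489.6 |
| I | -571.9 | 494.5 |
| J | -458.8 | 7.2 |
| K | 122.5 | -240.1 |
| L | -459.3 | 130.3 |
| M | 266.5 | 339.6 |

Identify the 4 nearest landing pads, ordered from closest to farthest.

Distances from (-103.5, 216.2):
A: √((-37.5)² + (-317.7)²) = √(1406.250 + 100933.290) = 319.9 m
B: √((357.2)² + (-260.2)²) = √(127591.840 + 67704.040) = 441.9 m
C: √((-480.6)² + (-642.8)²) = √(230976.360 + 413191.840) = 802.6 m
D: √((-179.0)² + (-483.7)²) = √(32041.000 + 233965.690) = 515.8 m
E: √((-146.0)² + (-6.4)²) = √(21316.000 + 40.960) = 146.1 m
F: √((298.0)² + (255.3)²) = √(88804.000 + 65178.090) = 392.4 m
G: √((-98.5)² + (-198.0)²) = √(9702.250 + 39204.000) = 221.1 m
H: √((-53.8)² + (273.4)²) = √(2894.440 + 74747.560) = 278.6 m
I: √((-468.4)² + (278.3)²) = √(219398.560 + 77450.890) = 544.8 m
J: √((-355.3)² + (-209.0)²) = √(126238.090 + 43681.000) = 412.2 m
K: √((226.0)² + (-456.3)²) = √(51076.000 + 208209.690) = 509.2 m
L: √((-355.8)² + (-85.9)²) = √(126593.640 + 7378.810) = 366.0 m
M: √((370.0)² + (123.4)²) = √(136900.000 + 15227.560) = 390.0 m
Sorted: E (146.1 m) < G (221.1 m) < H (278.6 m) < A (319.9 m) < L (366.0 m) < M (390.0 m) < …

E, G, H, A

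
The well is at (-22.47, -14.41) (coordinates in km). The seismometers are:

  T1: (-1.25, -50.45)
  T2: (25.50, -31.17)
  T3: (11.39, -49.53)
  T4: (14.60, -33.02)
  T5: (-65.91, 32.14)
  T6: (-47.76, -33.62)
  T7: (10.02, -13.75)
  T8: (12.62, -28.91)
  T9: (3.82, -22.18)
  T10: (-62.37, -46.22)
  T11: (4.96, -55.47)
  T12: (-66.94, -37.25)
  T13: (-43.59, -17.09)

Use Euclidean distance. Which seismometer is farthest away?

Distances from (-22.47, -14.41):
T1: 41.82 km
T2: 50.81 km
T3: 48.78 km
T4: 41.48 km
T5: 63.67 km
T6: 31.76 km
T7: 32.50 km
T8: 37.97 km
T9: 27.41 km
T10: 51.03 km
T11: 49.38 km
T12: 49.99 km
T13: 21.29 km
Maximum: T5 at 63.67 km.

T5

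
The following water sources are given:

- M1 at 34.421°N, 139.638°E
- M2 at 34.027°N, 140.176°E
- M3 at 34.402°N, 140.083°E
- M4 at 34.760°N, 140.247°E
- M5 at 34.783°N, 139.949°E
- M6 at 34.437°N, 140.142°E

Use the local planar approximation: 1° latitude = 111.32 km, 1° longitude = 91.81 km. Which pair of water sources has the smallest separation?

M3 and M6

Pairwise distances:
M1–M2: 66.056 km
M1–M3: 40.910 km
M1–M4: 67.456 km
M1–M5: 49.388 km
M1–M6: 46.307 km
M2–M3: 42.609 km
M2–M4: 81.858 km
M2–M5: 86.700 km
M2–M6: 45.748 km
M3–M4: 42.602 km
M3–M5: 44.161 km
M3–M6: 6.672 km
M4–M5: 27.479 km
M4–M6: 37.226 km
M5–M6: 42.397 km
Closest pair: M3–M6 at 6.672 km.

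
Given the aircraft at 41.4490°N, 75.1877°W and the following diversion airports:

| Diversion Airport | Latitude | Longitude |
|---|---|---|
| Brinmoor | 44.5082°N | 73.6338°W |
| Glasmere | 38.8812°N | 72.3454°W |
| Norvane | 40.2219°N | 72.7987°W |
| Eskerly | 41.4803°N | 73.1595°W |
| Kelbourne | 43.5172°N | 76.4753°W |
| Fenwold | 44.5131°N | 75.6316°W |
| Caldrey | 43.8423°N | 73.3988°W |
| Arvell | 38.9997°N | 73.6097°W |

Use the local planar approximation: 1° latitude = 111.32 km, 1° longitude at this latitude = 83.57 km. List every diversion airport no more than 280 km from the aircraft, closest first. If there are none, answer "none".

Eskerly, Norvane, Kelbourne

Distances from 41.4490°N, 75.1877°W:
Brinmoor: √((3.0592·111.32)² + (1.5539·83.57)²) = √(115974.400578 + 16863.469742) = 364.4693 km
Glasmere: √((-2.5678·111.32)² + (2.8423·83.57)²) = √(81708.790969 + 56420.981187) = 371.6581 km
Norvane: √((-1.2271·111.32)² + (2.3890·83.57)²) = √(18659.770911 + 39859.615391) = 241.9078 km
Eskerly: √((0.0313·111.32)² + (2.0282·83.57)²) = √(12.140458 + 28729.122497) = 169.5325 km
Kelbourne: √((2.0682·111.32)² + (-1.2876·83.57)²) = √(53006.784875 + 11578.778349) = 254.1369 km
Fenwold: √((3.0641·111.32)² + (-0.4439·83.57)²) = √(116346.216526 + 1376.166857) = 343.1070 km
Caldrey: √((2.3933·111.32)² + (1.7889·83.57)²) = √(70980.765208 + 22349.763530) = 305.5005 km
Arvell: √((-2.4493·111.32)² + (1.5780·83.57)²) = √(74341.335780 + 17390.609452) = 302.8728 km
Threshold 280 km: Eskerly (169.5325 km), Norvane (241.9078 km), Kelbourne (254.1369 km) are within range.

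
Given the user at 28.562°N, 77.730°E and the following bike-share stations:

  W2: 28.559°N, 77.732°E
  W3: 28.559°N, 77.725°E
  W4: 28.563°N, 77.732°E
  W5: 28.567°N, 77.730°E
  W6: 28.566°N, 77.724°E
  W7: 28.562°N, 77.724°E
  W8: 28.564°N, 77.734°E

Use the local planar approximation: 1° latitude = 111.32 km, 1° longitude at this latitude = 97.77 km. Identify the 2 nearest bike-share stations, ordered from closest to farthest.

W4, W2

Distances from 28.562°N, 77.730°E:
W2: √((-0.003·111.32)² + (0.002·97.77)²) = √(0.11153 + 0.03824) = 0.387 km
W3: √((-0.003·111.32)² + (-0.005·97.77)²) = √(0.11153 + 0.23897) = 0.592 km
W4: √((0.001·111.32)² + (0.002·97.77)²) = √(0.01239 + 0.03824) = 0.225 km
W5: √((0.005·111.32)² + (0.000·97.77)²) = √(0.30980 + 0.00000) = 0.557 km
W6: √((0.004·111.32)² + (-0.006·97.77)²) = √(0.19827 + 0.34412) = 0.736 km
W7: √((0.000·111.32)² + (-0.006·97.77)²) = √(0.00000 + 0.34412) = 0.587 km
W8: √((0.002·111.32)² + (0.004·97.77)²) = √(0.04957 + 0.15294) = 0.450 km
Sorted: W4 (0.225 km) < W2 (0.387 km) < W8 (0.450 km) < W5 (0.557 km) < …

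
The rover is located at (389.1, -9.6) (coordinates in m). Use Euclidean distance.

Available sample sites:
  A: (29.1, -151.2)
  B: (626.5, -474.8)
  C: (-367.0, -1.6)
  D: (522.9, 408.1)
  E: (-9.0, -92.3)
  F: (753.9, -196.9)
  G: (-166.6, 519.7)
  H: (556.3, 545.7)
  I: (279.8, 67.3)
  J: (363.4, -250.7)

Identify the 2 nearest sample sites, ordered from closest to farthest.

Distances from (389.1, -9.6):
A: 386.8 m
B: 522.3 m
C: 756.1 m
D: 438.6 m
E: 406.6 m
F: 410.1 m
G: 767.4 m
H: 579.9 m
I: 133.6 m
J: 242.5 m
Sorted: I (133.6 m) < J (242.5 m) < A (386.8 m) < E (406.6 m) < …

I, J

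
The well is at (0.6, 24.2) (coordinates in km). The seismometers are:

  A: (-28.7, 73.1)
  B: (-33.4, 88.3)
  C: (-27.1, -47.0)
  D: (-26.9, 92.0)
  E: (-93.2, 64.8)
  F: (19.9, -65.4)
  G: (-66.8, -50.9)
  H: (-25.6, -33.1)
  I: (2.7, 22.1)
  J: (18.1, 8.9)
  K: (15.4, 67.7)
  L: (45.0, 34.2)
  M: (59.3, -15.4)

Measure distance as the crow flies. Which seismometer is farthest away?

E

Distances from (0.6, 24.2):
A: 57.0 km
B: 72.6 km
C: 76.4 km
D: 73.2 km
E: 102.2 km
F: 91.7 km
G: 100.9 km
H: 63.0 km
I: 3.0 km
J: 23.2 km
K: 45.9 km
L: 45.5 km
M: 70.8 km
Maximum: E at 102.2 km.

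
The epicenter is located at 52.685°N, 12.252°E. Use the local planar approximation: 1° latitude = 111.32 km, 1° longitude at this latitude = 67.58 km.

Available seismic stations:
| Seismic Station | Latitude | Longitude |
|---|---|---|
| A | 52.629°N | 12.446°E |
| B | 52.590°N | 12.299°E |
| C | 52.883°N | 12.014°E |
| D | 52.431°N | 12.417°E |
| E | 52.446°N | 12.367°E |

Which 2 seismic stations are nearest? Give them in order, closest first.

B, A

Distances from 52.685°N, 12.252°E:
A: √((-0.056·111.32)² + (0.194·67.58)²) = √(38.86176 + 171.88573) = 14.517 km
B: √((-0.095·111.32)² + (0.047·67.58)²) = √(111.83909 + 10.08863) = 11.042 km
C: √((0.198·111.32)² + (-0.238·67.58)²) = √(485.82155 + 258.69634) = 27.286 km
D: √((-0.254·111.32)² + (0.165·67.58)²) = √(799.49146 + 124.33811) = 30.395 km
E: √((-0.239·111.32)² + (0.115·67.58)²) = √(707.85157 + 60.39932) = 27.717 km
Sorted: B (11.042 km) < A (14.517 km) < C (27.286 km) < E (27.717 km) < …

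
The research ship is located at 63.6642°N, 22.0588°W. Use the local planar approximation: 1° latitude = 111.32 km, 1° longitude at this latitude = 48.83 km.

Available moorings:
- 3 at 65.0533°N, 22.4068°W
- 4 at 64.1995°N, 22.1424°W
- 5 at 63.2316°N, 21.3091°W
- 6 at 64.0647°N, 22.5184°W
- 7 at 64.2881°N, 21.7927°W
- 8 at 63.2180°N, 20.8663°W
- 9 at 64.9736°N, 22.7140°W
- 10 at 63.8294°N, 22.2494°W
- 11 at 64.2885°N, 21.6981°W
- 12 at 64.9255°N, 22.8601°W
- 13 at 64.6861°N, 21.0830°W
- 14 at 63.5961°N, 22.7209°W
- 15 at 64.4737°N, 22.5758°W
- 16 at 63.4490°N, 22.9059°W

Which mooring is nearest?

10

Distances from 63.6642°N, 22.0588°W:
3: √((1.3891·111.32)² + (-0.3480·48.83)²) = √(23911.863228 + 288.756611) = 155.5655 km
4: √((0.5353·111.32)² + (-0.0836·48.83)²) = √(3550.919951 + 16.664259) = 59.7293 km
5: √((-0.4326·111.32)² + (0.7497·48.83)²) = √(2319.099731 + 1340.134755) = 60.4916 km
6: √((0.4005·111.32)² + (-0.4596·48.83)²) = √(1987.702739 + 503.655393) = 49.9135 km
7: √((0.6239·111.32)² + (0.2661·48.83)²) = √(4823.656424 + 168.835278) = 70.6576 km
8: √((-0.4462·111.32)² + (1.1925·48.83)²) = √(2467.206652 + 3390.706697) = 76.5370 km
9: √((1.3094·111.32)² + (-0.6552·48.83)²) = √(21246.679586 + 1023.578667) = 149.2322 km
10: √((0.1652·111.32)² + (-0.1906·48.83)²) = √(338.194454 + 86.620212) = 20.6110 km
11: √((0.6243·111.32)² + (0.3607·48.83)²) = √(4829.843573 + 310.217100) = 71.6942 km
12: √((1.2613·111.32)² + (-0.8013·48.83)²) = √(19714.382875 + 1530.959613) = 145.7578 km
13: √((1.0219·111.32)² + (0.9758·48.83)²) = √(12940.861633 + 2270.361827) = 123.3338 km
14: √((-0.0681·111.32)² + (-0.6621·48.83)²) = √(57.469924 + 1045.251078) = 33.2072 km
15: √((0.8095·111.32)² + (-0.5170·48.83)²) = √(8120.450091 + 637.315579) = 93.5829 km
16: √((-0.2152·111.32)² + (-0.8471·48.83)²) = √(573.893002 + 1710.971644) = 47.8003 km
Minimum: 10 at 20.6110 km.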